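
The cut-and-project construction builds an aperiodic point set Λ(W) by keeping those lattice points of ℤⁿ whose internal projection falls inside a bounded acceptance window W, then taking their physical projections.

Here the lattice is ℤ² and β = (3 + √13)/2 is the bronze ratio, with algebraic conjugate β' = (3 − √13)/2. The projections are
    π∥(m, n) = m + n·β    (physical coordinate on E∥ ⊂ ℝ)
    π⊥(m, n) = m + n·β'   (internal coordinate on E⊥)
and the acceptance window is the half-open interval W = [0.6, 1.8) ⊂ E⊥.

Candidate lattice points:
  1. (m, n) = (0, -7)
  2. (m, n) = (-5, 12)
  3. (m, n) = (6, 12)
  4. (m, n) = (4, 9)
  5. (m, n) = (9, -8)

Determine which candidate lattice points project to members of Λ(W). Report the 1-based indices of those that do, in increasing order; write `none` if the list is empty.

4

β' = (3−√13)/2 ≈ -0.302776.
[1] lift (0,-7): star map gives 2.119429; window check 0.6 ≤ 2.119429 < 1.8 is false → out
[2] lift (-5,12): star map gives -8.633308; window check 0.6 ≤ -8.633308 < 1.8 is false → out
[3] lift (6,12): star map gives 2.366692; window check 0.6 ≤ 2.366692 < 1.8 is false → out
[4] lift (4,9): star map gives 1.275019; window check 0.6 ≤ 1.275019 < 1.8 is true → IN Λ
[5] lift (9,-8): star map gives 11.422205; window check 0.6 ≤ 11.422205 < 1.8 is false → out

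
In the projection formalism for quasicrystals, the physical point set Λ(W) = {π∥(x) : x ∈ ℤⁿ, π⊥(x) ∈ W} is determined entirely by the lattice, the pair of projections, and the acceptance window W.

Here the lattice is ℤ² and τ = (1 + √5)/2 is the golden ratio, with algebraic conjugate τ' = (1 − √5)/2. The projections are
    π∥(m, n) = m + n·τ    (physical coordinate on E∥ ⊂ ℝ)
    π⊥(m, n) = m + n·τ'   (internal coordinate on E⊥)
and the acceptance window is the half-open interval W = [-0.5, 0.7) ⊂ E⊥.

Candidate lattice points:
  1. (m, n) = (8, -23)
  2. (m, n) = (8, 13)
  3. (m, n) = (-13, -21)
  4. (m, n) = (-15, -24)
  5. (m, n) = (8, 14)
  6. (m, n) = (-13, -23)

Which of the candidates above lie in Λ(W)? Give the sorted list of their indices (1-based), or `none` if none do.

2, 3, 4

Numerically τ ≈ 1.618034 and τ' = −1/τ ≈ -0.618034.
candidate 1: (m,n)=(8,-23) → π∥ = 8-23·τ ≈ -29.214782, π⊥ = 8-23·τ' ≈ 22.214782 ∉ [-0.5, 0.7) ⇒ out
candidate 2: (m,n)=(8,13) → π∥ = 8+13·τ ≈ 29.034442, π⊥ = 8+13·τ' ≈ -0.034442 ∈ [-0.5, 0.7) ⇒ IN Λ
candidate 3: (m,n)=(-13,-21) → π∥ = -13-21·τ ≈ -46.978714, π⊥ = -13-21·τ' ≈ -0.021286 ∈ [-0.5, 0.7) ⇒ IN Λ
candidate 4: (m,n)=(-15,-24) → π∥ = -15-24·τ ≈ -53.832816, π⊥ = -15-24·τ' ≈ -0.167184 ∈ [-0.5, 0.7) ⇒ IN Λ
candidate 5: (m,n)=(8,14) → π∥ = 8+14·τ ≈ 30.652476, π⊥ = 8+14·τ' ≈ -0.652476 ∉ [-0.5, 0.7) ⇒ out
candidate 6: (m,n)=(-13,-23) → π∥ = -13-23·τ ≈ -50.214782, π⊥ = -13-23·τ' ≈ 1.214782 ∉ [-0.5, 0.7) ⇒ out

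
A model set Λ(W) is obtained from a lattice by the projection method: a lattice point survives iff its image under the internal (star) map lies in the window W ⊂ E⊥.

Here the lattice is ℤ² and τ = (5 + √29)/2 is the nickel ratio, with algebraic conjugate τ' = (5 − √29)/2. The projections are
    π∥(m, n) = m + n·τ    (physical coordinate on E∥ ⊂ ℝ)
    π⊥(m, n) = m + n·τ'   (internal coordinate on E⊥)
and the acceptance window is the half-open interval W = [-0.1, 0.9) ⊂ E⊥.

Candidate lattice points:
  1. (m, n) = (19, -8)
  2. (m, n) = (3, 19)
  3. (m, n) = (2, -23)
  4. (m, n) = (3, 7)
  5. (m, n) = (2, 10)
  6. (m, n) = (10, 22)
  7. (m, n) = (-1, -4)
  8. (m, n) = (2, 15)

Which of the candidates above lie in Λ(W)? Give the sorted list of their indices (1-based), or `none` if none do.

Numerically τ ≈ 5.19258 and τ' = −1/τ ≈ -0.19258.
candidate 1: (m,n)=(19,-8) → π∥ = 19-8·τ ≈ -22.54066, π⊥ = 19-8·τ' ≈ 20.54066 ∉ [-0.1, 0.9) ⇒ out
candidate 2: (m,n)=(3,19) → π∥ = 3+19·τ ≈ 101.65907, π⊥ = 3+19·τ' ≈ -0.65907 ∉ [-0.1, 0.9) ⇒ out
candidate 3: (m,n)=(2,-23) → π∥ = 2-23·τ ≈ -117.42940, π⊥ = 2-23·τ' ≈ 6.42940 ∉ [-0.1, 0.9) ⇒ out
candidate 4: (m,n)=(3,7) → π∥ = 3+7·τ ≈ 39.34808, π⊥ = 3+7·τ' ≈ 1.65192 ∉ [-0.1, 0.9) ⇒ out
candidate 5: (m,n)=(2,10) → π∥ = 2+10·τ ≈ 53.92582, π⊥ = 2+10·τ' ≈ 0.07418 ∈ [-0.1, 0.9) ⇒ IN Λ
candidate 6: (m,n)=(10,22) → π∥ = 10+22·τ ≈ 124.23681, π⊥ = 10+22·τ' ≈ 5.76319 ∉ [-0.1, 0.9) ⇒ out
candidate 7: (m,n)=(-1,-4) → π∥ = -1-4·τ ≈ -21.77033, π⊥ = -1-4·τ' ≈ -0.22967 ∉ [-0.1, 0.9) ⇒ out
candidate 8: (m,n)=(2,15) → π∥ = 2+15·τ ≈ 79.88874, π⊥ = 2+15·τ' ≈ -0.88874 ∉ [-0.1, 0.9) ⇒ out

5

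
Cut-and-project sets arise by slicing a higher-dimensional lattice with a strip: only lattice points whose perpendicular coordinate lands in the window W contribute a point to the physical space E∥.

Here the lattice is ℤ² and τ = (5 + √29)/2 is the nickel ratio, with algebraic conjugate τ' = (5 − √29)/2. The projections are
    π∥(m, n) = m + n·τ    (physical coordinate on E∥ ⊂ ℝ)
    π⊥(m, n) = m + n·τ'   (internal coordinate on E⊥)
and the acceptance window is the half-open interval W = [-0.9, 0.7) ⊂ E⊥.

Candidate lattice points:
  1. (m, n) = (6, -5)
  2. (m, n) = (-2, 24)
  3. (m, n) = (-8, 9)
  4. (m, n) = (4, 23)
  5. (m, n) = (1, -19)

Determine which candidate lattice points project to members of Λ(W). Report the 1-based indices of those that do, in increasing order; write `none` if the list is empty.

4

τ' = (5−√29)/2 ≈ -0.19258.
candidate 1: (m,n)=(6,-5) → π∥ = 6-5·τ ≈ -19.96291, π⊥ = 6-5·τ' ≈ 6.96291 ∉ [-0.9, 0.7) ⇒ out
candidate 2: (m,n)=(-2,24) → π∥ = -2+24·τ ≈ 122.62198, π⊥ = -2+24·τ' ≈ -6.62198 ∉ [-0.9, 0.7) ⇒ out
candidate 3: (m,n)=(-8,9) → π∥ = -8+9·τ ≈ 38.73324, π⊥ = -8+9·τ' ≈ -9.73324 ∉ [-0.9, 0.7) ⇒ out
candidate 4: (m,n)=(4,23) → π∥ = 4+23·τ ≈ 123.42940, π⊥ = 4+23·τ' ≈ -0.42940 ∈ [-0.9, 0.7) ⇒ IN Λ
candidate 5: (m,n)=(1,-19) → π∥ = 1-19·τ ≈ -97.65907, π⊥ = 1-19·τ' ≈ 4.65907 ∉ [-0.9, 0.7) ⇒ out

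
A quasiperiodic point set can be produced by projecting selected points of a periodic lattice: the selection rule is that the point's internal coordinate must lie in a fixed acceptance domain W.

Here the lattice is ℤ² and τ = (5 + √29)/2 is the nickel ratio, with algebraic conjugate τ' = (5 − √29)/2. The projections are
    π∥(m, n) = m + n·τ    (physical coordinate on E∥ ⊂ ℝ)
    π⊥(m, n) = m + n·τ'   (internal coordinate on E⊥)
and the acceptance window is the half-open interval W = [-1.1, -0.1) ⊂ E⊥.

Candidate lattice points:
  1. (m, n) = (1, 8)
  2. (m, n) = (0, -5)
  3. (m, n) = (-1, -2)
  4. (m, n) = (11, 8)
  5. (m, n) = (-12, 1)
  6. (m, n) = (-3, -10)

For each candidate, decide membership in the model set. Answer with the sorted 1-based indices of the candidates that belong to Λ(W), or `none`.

Numerically τ ≈ 5.19258 and τ' = −1/τ ≈ -0.19258.
[1] lift (1,8): star map gives -0.54066; window check -1.1 ≤ -0.54066 < -0.1 is true → IN Λ
[2] lift (0,-5): star map gives 0.96291; window check -1.1 ≤ 0.96291 < -0.1 is false → out
[3] lift (-1,-2): star map gives -0.61484; window check -1.1 ≤ -0.61484 < -0.1 is true → IN Λ
[4] lift (11,8): star map gives 9.45934; window check -1.1 ≤ 9.45934 < -0.1 is false → out
[5] lift (-12,1): star map gives -12.19258; window check -1.1 ≤ -12.19258 < -0.1 is false → out
[6] lift (-3,-10): star map gives -1.07418; window check -1.1 ≤ -1.07418 < -0.1 is true → IN Λ

1, 3, 6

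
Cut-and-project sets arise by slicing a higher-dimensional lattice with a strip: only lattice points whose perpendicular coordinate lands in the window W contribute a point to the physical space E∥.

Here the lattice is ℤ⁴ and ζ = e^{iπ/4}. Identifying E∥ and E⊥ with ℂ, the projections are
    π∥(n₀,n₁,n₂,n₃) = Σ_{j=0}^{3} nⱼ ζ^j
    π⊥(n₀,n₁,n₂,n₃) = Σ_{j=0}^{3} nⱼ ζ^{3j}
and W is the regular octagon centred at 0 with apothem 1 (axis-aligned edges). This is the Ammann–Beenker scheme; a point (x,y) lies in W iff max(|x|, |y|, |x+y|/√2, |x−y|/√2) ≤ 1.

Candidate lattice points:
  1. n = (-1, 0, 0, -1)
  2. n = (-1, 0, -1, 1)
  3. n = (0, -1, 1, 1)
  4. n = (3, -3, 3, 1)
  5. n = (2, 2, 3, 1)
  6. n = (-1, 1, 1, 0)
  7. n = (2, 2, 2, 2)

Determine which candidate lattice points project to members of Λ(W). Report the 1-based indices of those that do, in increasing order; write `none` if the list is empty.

none

Internal map: ζ^{3j} for j=0..3 gives (1,0), (−√2/2,√2/2), (0,−1), (√2/2,√2/2).
candidate 1: n = (-1, 0, 0, -1) → π⊥ ≈ (-1.707107, -0.707107); max(|x|,|y|,|x±y|/√2) = 1.707107 > 1 ⇒ ∉ W
candidate 2: n = (-1, 0, -1, 1) → π⊥ ≈ (-0.292893, +1.707107); max(|x|,|y|,|x±y|/√2) = 1.707107 > 1 ⇒ ∉ W
candidate 3: n = (0, -1, 1, 1) → π⊥ ≈ (+1.414214, -1.000000); max(|x|,|y|,|x±y|/√2) = 1.707107 > 1 ⇒ ∉ W
candidate 4: n = (3, -3, 3, 1) → π⊥ ≈ (+5.828427, -4.414214); max(|x|,|y|,|x±y|/√2) = 7.242641 > 1 ⇒ ∉ W
candidate 5: n = (2, 2, 3, 1) → π⊥ ≈ (+1.292893, -0.878680); max(|x|,|y|,|x±y|/√2) = 1.535534 > 1 ⇒ ∉ W
candidate 6: n = (-1, 1, 1, 0) → π⊥ ≈ (-1.707107, -0.292893); max(|x|,|y|,|x±y|/√2) = 1.707107 > 1 ⇒ ∉ W
candidate 7: n = (2, 2, 2, 2) → π⊥ ≈ (+2.000000, +0.828427); max(|x|,|y|,|x±y|/√2) = 2.000000 > 1 ⇒ ∉ W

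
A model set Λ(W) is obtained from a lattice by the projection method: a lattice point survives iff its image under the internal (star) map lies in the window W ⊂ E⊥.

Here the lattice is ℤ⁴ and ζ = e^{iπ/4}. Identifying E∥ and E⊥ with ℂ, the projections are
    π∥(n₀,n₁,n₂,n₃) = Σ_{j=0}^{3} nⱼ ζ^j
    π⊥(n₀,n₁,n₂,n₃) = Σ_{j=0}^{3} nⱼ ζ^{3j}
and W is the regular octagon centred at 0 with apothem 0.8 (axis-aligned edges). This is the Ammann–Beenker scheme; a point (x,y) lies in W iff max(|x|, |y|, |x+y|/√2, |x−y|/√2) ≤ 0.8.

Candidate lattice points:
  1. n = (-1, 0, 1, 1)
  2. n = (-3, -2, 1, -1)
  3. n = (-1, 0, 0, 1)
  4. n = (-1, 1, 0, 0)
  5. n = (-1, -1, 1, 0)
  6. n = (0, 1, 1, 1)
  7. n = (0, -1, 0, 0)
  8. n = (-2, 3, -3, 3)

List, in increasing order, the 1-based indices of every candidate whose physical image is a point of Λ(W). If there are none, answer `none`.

Internal map: ζ^{3j} for j=0..3 gives (1,0), (−√2/2,√2/2), (0,−1), (√2/2,√2/2).
candidate 1: n = (-1, 0, 1, 1) → π⊥ ≈ (-0.29289, -0.29289); max(|x|,|y|,|x±y|/√2) = 0.41421 ≤ 0.8 ⇒ ∈ W
candidate 2: n = (-3, -2, 1, -1) → π⊥ ≈ (-2.29289, -3.12132); max(|x|,|y|,|x±y|/√2) = 3.82843 > 0.8 ⇒ ∉ W
candidate 3: n = (-1, 0, 0, 1) → π⊥ ≈ (-0.29289, +0.70711); max(|x|,|y|,|x±y|/√2) = 0.70711 ≤ 0.8 ⇒ ∈ W
candidate 4: n = (-1, 1, 0, 0) → π⊥ ≈ (-1.70711, +0.70711); max(|x|,|y|,|x±y|/√2) = 1.70711 > 0.8 ⇒ ∉ W
candidate 5: n = (-1, -1, 1, 0) → π⊥ ≈ (-0.29289, -1.70711); max(|x|,|y|,|x±y|/√2) = 1.70711 > 0.8 ⇒ ∉ W
candidate 6: n = (0, 1, 1, 1) → π⊥ ≈ (+0.00000, +0.41421); max(|x|,|y|,|x±y|/√2) = 0.41421 ≤ 0.8 ⇒ ∈ W
candidate 7: n = (0, -1, 0, 0) → π⊥ ≈ (+0.70711, -0.70711); max(|x|,|y|,|x±y|/√2) = 1.00000 > 0.8 ⇒ ∉ W
candidate 8: n = (-2, 3, -3, 3) → π⊥ ≈ (-2.00000, +7.24264); max(|x|,|y|,|x±y|/√2) = 7.24264 > 0.8 ⇒ ∉ W

1, 3, 6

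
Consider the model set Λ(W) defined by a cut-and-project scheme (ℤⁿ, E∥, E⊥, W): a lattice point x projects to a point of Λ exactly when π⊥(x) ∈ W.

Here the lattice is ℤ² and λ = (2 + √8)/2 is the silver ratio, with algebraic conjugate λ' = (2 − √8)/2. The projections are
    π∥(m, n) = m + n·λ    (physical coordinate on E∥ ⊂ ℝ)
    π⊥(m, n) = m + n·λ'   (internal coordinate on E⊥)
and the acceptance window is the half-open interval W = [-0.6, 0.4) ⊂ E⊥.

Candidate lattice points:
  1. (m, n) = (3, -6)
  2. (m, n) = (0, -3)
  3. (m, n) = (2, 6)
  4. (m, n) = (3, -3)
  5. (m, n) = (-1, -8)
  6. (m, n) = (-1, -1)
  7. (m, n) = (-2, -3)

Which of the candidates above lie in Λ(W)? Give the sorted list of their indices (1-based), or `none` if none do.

λ' = (2−√8)/2 ≈ -0.4142.
[1] lift (3,-6): star map gives 5.4853; window check -0.6 ≤ 5.4853 < 0.4 is false → out
[2] lift (0,-3): star map gives 1.2426; window check -0.6 ≤ 1.2426 < 0.4 is false → out
[3] lift (2,6): star map gives -0.4853; window check -0.6 ≤ -0.4853 < 0.4 is true → IN Λ
[4] lift (3,-3): star map gives 4.2426; window check -0.6 ≤ 4.2426 < 0.4 is false → out
[5] lift (-1,-8): star map gives 2.3137; window check -0.6 ≤ 2.3137 < 0.4 is false → out
[6] lift (-1,-1): star map gives -0.5858; window check -0.6 ≤ -0.5858 < 0.4 is true → IN Λ
[7] lift (-2,-3): star map gives -0.7574; window check -0.6 ≤ -0.7574 < 0.4 is false → out

3, 6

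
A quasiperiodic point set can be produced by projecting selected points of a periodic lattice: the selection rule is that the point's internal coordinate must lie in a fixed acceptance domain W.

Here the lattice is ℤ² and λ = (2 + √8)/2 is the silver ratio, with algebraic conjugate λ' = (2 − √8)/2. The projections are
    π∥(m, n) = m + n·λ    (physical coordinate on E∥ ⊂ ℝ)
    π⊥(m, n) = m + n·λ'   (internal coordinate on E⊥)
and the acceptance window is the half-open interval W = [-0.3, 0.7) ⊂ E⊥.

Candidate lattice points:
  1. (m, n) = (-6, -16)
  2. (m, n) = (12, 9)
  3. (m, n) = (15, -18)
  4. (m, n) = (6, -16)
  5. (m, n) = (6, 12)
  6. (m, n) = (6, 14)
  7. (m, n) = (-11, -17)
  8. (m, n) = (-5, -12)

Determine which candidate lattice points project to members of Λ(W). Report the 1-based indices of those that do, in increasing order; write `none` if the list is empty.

Compute λ' = (2−√8)/2 = -0.4142, so π⊥(m,n) = m -0.4142·n.
[1] lift (-6,-16): star map gives 0.6274; window check -0.3 ≤ 0.6274 < 0.7 is true → IN Λ
[2] lift (12,9): star map gives 8.2721; window check -0.3 ≤ 8.2721 < 0.7 is false → out
[3] lift (15,-18): star map gives 22.4558; window check -0.3 ≤ 22.4558 < 0.7 is false → out
[4] lift (6,-16): star map gives 12.6274; window check -0.3 ≤ 12.6274 < 0.7 is false → out
[5] lift (6,12): star map gives 1.0294; window check -0.3 ≤ 1.0294 < 0.7 is false → out
[6] lift (6,14): star map gives 0.2010; window check -0.3 ≤ 0.2010 < 0.7 is true → IN Λ
[7] lift (-11,-17): star map gives -3.9584; window check -0.3 ≤ -3.9584 < 0.7 is false → out
[8] lift (-5,-12): star map gives -0.0294; window check -0.3 ≤ -0.0294 < 0.7 is true → IN Λ

1, 6, 8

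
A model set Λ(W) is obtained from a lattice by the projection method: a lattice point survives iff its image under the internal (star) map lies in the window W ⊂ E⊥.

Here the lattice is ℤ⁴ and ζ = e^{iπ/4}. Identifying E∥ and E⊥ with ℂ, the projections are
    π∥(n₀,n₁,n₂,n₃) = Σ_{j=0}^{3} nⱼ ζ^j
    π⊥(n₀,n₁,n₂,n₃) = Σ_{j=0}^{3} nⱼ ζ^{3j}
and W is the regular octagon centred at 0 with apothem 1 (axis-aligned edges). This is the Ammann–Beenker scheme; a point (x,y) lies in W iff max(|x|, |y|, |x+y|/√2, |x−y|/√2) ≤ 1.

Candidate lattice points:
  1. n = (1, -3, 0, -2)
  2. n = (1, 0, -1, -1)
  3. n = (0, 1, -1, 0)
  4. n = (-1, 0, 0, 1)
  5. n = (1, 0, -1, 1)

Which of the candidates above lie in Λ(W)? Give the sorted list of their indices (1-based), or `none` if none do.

2, 4

π⊥(n) = n₀ + n₁ζ³ + n₂ζ⁶ + n₃ζ⁹ where ζ = e^{iπ/4}.
#1 (1, -3, 0, -2): internal (1.70711, -3.53553); octagon support 3.70711 vs apothem 1 → ∉ W
#2 (1, 0, -1, -1): internal (0.29289, 0.29289); octagon support 0.41421 vs apothem 1 → ∈ W
#3 (0, 1, -1, 0): internal (-0.70711, 1.70711); octagon support 1.70711 vs apothem 1 → ∉ W
#4 (-1, 0, 0, 1): internal (-0.29289, 0.70711); octagon support 0.70711 vs apothem 1 → ∈ W
#5 (1, 0, -1, 1): internal (1.70711, 1.70711); octagon support 2.41421 vs apothem 1 → ∉ W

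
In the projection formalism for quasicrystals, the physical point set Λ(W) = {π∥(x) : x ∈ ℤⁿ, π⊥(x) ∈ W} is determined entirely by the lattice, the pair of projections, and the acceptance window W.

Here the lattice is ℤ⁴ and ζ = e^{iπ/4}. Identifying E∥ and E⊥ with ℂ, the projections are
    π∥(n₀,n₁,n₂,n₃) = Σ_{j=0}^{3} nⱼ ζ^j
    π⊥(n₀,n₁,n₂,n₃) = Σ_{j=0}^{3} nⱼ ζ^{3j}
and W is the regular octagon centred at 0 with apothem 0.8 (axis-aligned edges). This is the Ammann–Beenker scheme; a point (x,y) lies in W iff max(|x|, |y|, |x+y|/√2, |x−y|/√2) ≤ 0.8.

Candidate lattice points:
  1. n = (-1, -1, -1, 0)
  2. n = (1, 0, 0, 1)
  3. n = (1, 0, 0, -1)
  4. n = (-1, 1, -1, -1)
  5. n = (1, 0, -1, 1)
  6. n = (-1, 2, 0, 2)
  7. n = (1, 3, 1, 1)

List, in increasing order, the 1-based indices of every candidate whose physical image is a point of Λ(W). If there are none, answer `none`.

With ζ = e^{iπ/4} the internal vectors are ζ^0,ζ^3,ζ^6,ζ^9.
#1 (-1, -1, -1, 0): internal (-0.2929, 0.2929); octagon support 0.4142 vs apothem 0.8 → ∈ W
#2 (1, 0, 0, 1): internal (1.7071, 0.7071); octagon support 1.7071 vs apothem 0.8 → ∉ W
#3 (1, 0, 0, -1): internal (0.2929, -0.7071); octagon support 0.7071 vs apothem 0.8 → ∈ W
#4 (-1, 1, -1, -1): internal (-2.4142, 1.0000); octagon support 2.4142 vs apothem 0.8 → ∉ W
#5 (1, 0, -1, 1): internal (1.7071, 1.7071); octagon support 2.4142 vs apothem 0.8 → ∉ W
#6 (-1, 2, 0, 2): internal (-1.0000, 2.8284); octagon support 2.8284 vs apothem 0.8 → ∉ W
#7 (1, 3, 1, 1): internal (-0.4142, 1.8284); octagon support 1.8284 vs apothem 0.8 → ∉ W

1, 3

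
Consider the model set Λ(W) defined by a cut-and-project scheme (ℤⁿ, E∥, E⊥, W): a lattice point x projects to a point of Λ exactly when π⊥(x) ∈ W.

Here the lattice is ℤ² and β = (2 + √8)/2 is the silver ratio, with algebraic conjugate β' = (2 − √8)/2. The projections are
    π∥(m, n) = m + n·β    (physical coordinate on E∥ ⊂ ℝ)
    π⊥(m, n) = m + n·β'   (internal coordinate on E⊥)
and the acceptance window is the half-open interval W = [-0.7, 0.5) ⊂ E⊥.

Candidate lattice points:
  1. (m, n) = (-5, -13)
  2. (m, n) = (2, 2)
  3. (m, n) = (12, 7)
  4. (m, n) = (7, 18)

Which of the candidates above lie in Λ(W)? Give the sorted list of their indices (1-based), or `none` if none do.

Compute β' = (2−√8)/2 = -0.41421, so π⊥(m,n) = m -0.41421·n.
#1 (-5,-13): internal coord -5 + (-13)·β' = +0.38478; +0.38478 ∈ [-0.7, 0.5) → IN Λ
#2 (2,2): internal coord 2 + (2)·β' = +1.17157; +1.17157 ∉ [-0.7, 0.5) → out
#3 (12,7): internal coord 12 + (7)·β' = +9.10051; +9.10051 ∉ [-0.7, 0.5) → out
#4 (7,18): internal coord 7 + (18)·β' = -0.45584; -0.45584 ∈ [-0.7, 0.5) → IN Λ

1, 4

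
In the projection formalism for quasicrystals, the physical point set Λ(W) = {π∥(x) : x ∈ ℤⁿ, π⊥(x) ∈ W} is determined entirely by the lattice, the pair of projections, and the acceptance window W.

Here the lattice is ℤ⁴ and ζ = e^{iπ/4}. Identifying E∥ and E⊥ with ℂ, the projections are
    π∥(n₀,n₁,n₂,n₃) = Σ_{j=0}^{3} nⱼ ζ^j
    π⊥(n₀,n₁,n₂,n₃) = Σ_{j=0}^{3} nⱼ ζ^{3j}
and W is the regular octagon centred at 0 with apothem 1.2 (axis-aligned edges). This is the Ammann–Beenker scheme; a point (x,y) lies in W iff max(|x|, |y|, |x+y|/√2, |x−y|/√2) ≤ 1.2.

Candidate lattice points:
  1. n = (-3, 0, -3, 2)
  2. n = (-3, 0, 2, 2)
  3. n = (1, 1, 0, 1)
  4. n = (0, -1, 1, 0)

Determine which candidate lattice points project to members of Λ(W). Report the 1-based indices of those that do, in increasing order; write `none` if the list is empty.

Internal map: ζ^{3j} for j=0..3 gives (1,0), (−√2/2,√2/2), (0,−1), (√2/2,√2/2).
#1 (-3, 0, -3, 2): internal (-1.58579, 4.41421); octagon support 4.41421 vs apothem 1.2 → ∉ W
#2 (-3, 0, 2, 2): internal (-1.58579, -0.58579); octagon support 1.58579 vs apothem 1.2 → ∉ W
#3 (1, 1, 0, 1): internal (1.00000, 1.41421); octagon support 1.70711 vs apothem 1.2 → ∉ W
#4 (0, -1, 1, 0): internal (0.70711, -1.70711); octagon support 1.70711 vs apothem 1.2 → ∉ W

none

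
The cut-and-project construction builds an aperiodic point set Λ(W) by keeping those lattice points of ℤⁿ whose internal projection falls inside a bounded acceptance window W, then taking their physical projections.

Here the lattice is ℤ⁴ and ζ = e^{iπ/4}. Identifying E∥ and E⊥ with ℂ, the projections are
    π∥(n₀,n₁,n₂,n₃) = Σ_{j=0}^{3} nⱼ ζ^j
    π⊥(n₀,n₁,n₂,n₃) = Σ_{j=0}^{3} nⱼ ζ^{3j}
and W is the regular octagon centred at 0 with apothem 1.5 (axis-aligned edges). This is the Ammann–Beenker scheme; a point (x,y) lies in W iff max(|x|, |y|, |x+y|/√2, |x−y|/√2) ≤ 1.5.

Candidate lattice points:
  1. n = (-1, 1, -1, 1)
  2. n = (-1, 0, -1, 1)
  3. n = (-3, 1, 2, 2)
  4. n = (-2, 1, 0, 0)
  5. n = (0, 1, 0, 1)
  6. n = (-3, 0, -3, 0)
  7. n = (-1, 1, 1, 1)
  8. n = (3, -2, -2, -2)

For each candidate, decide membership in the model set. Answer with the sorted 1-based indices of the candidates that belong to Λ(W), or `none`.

5, 7

With ζ = e^{iπ/4} the internal vectors are ζ^0,ζ^3,ζ^6,ζ^9.
#1 (-1, 1, -1, 1): internal (-1.000000, 2.414214); octagon support 2.414214 vs apothem 1.5 → ∉ W
#2 (-1, 0, -1, 1): internal (-0.292893, 1.707107); octagon support 1.707107 vs apothem 1.5 → ∉ W
#3 (-3, 1, 2, 2): internal (-2.292893, 0.121320); octagon support 2.292893 vs apothem 1.5 → ∉ W
#4 (-2, 1, 0, 0): internal (-2.707107, 0.707107); octagon support 2.707107 vs apothem 1.5 → ∉ W
#5 (0, 1, 0, 1): internal (0.000000, 1.414214); octagon support 1.414214 vs apothem 1.5 → ∈ W
#6 (-3, 0, -3, 0): internal (-3.000000, 3.000000); octagon support 4.242641 vs apothem 1.5 → ∉ W
#7 (-1, 1, 1, 1): internal (-1.000000, 0.414214); octagon support 1.000000 vs apothem 1.5 → ∈ W
#8 (3, -2, -2, -2): internal (3.000000, -0.828427); octagon support 3.000000 vs apothem 1.5 → ∉ W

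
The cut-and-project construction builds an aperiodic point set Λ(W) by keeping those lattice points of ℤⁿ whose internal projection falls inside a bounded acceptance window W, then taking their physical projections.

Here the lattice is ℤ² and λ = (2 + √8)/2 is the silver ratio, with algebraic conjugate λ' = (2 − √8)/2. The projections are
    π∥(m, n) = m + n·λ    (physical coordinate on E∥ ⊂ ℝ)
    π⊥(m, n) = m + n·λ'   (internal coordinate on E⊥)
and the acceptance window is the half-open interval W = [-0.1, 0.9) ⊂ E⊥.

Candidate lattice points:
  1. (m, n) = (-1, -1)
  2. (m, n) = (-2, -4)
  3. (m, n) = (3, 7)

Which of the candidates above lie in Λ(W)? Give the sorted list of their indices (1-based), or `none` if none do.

3

Numerically λ ≈ 2.4142 and λ' = −1/λ ≈ -0.4142.
candidate 1: (m,n)=(-1,-1) → π∥ = -1-1·λ ≈ -3.4142, π⊥ = -1-1·λ' ≈ -0.5858 ∉ [-0.1, 0.9) ⇒ out
candidate 2: (m,n)=(-2,-4) → π∥ = -2-4·λ ≈ -11.6569, π⊥ = -2-4·λ' ≈ -0.3431 ∉ [-0.1, 0.9) ⇒ out
candidate 3: (m,n)=(3,7) → π∥ = 3+7·λ ≈ 19.8995, π⊥ = 3+7·λ' ≈ 0.1005 ∈ [-0.1, 0.9) ⇒ IN Λ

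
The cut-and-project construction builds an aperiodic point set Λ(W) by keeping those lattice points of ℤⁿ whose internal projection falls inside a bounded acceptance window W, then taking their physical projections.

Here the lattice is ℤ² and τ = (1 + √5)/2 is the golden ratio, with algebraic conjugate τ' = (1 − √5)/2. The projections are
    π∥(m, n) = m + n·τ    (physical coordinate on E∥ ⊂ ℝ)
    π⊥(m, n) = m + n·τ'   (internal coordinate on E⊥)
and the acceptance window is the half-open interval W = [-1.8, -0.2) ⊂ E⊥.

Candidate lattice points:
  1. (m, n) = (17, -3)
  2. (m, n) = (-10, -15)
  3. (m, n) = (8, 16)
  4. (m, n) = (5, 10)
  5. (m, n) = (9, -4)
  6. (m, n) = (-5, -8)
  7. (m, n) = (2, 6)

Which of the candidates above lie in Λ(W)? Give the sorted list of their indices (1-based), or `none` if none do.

2, 4, 7

Compute τ' = (1−√5)/2 = -0.618034, so π⊥(m,n) = m -0.618034·n.
#1 (17,-3): internal coord 17 + (-3)·τ' = +18.854102; +18.854102 ∉ [-1.8, -0.2) → out
#2 (-10,-15): internal coord -10 + (-15)·τ' = -0.729490; -0.729490 ∈ [-1.8, -0.2) → IN Λ
#3 (8,16): internal coord 8 + (16)·τ' = -1.888544; -1.888544 ∉ [-1.8, -0.2) → out
#4 (5,10): internal coord 5 + (10)·τ' = -1.180340; -1.180340 ∈ [-1.8, -0.2) → IN Λ
#5 (9,-4): internal coord 9 + (-4)·τ' = +11.472136; +11.472136 ∉ [-1.8, -0.2) → out
#6 (-5,-8): internal coord -5 + (-8)·τ' = -0.055728; -0.055728 ∉ [-1.8, -0.2) → out
#7 (2,6): internal coord 2 + (6)·τ' = -1.708204; -1.708204 ∈ [-1.8, -0.2) → IN Λ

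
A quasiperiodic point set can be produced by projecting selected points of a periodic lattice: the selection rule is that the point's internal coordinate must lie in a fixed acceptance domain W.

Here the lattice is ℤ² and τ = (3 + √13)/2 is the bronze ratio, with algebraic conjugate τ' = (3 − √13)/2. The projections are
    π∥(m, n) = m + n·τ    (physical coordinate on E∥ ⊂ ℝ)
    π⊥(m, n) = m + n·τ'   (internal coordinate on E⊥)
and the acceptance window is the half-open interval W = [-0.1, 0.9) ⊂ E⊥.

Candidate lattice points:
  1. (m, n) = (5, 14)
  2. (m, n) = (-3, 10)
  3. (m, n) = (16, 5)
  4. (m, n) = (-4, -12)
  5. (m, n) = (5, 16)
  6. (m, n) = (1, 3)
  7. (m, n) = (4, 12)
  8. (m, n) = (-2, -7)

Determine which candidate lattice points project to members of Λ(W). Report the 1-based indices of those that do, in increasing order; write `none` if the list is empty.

τ' = (3−√13)/2 ≈ -0.30278.
[1] lift (5,14): star map gives 0.76114; window check -0.1 ≤ 0.76114 < 0.9 is true → IN Λ
[2] lift (-3,10): star map gives -6.02776; window check -0.1 ≤ -6.02776 < 0.9 is false → out
[3] lift (16,5): star map gives 14.48612; window check -0.1 ≤ 14.48612 < 0.9 is false → out
[4] lift (-4,-12): star map gives -0.36669; window check -0.1 ≤ -0.36669 < 0.9 is false → out
[5] lift (5,16): star map gives 0.15559; window check -0.1 ≤ 0.15559 < 0.9 is true → IN Λ
[6] lift (1,3): star map gives 0.09167; window check -0.1 ≤ 0.09167 < 0.9 is true → IN Λ
[7] lift (4,12): star map gives 0.36669; window check -0.1 ≤ 0.36669 < 0.9 is true → IN Λ
[8] lift (-2,-7): star map gives 0.11943; window check -0.1 ≤ 0.11943 < 0.9 is true → IN Λ

1, 5, 6, 7, 8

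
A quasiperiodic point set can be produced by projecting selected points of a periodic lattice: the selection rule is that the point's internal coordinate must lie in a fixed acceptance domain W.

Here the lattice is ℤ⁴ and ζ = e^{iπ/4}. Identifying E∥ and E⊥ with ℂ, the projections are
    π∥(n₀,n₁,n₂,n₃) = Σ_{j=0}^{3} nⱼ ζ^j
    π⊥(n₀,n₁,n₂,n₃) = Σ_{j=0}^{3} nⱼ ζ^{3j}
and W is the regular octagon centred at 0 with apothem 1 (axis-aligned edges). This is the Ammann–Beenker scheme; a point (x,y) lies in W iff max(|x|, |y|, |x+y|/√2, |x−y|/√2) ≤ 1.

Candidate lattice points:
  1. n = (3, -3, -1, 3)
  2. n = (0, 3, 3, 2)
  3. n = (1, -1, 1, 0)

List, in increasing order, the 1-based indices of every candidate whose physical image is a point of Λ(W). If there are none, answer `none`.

Internal map: ζ^{3j} for j=0..3 gives (1,0), (−√2/2,√2/2), (0,−1), (√2/2,√2/2).
candidate 1: n = (3, -3, -1, 3) → π⊥ ≈ (+7.242641, +1.000000); max(|x|,|y|,|x±y|/√2) = 7.242641 > 1 ⇒ ∉ W
candidate 2: n = (0, 3, 3, 2) → π⊥ ≈ (-0.707107, +0.535534); max(|x|,|y|,|x±y|/√2) = 0.878680 ≤ 1 ⇒ ∈ W
candidate 3: n = (1, -1, 1, 0) → π⊥ ≈ (+1.707107, -1.707107); max(|x|,|y|,|x±y|/√2) = 2.414214 > 1 ⇒ ∉ W

2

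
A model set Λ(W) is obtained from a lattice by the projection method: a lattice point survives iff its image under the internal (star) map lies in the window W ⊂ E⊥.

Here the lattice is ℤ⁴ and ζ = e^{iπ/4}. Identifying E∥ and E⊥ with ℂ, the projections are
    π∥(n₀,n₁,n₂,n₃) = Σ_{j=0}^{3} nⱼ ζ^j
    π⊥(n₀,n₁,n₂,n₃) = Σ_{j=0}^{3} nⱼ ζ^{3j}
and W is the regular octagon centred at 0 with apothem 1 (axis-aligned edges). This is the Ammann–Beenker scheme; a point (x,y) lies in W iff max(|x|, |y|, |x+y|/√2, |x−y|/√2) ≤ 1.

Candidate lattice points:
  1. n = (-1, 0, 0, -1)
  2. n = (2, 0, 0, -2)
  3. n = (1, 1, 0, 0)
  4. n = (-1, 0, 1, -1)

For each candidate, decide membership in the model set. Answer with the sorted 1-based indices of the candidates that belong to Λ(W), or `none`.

With ζ = e^{iπ/4} the internal vectors are ζ^0,ζ^3,ζ^6,ζ^9.
#1 (-1, 0, 0, -1): internal (-1.7071, -0.7071); octagon support 1.7071 vs apothem 1 → ∉ W
#2 (2, 0, 0, -2): internal (0.5858, -1.4142); octagon support 1.4142 vs apothem 1 → ∉ W
#3 (1, 1, 0, 0): internal (0.2929, 0.7071); octagon support 0.7071 vs apothem 1 → ∈ W
#4 (-1, 0, 1, -1): internal (-1.7071, -1.7071); octagon support 2.4142 vs apothem 1 → ∉ W

3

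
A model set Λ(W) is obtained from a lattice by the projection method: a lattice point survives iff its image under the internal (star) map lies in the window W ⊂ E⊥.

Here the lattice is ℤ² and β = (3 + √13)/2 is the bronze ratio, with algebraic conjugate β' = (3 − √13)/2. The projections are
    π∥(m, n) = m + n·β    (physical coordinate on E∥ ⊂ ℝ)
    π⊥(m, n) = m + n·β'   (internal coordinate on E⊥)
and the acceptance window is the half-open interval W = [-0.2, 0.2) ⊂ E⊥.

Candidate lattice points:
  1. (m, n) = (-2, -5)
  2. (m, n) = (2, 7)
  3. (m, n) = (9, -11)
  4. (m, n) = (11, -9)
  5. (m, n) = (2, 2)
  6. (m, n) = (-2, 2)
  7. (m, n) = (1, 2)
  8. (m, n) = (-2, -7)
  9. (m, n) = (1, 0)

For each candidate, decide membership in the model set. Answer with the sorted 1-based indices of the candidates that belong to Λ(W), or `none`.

2, 8

Compute β' = (3−√13)/2 = -0.30278, so π⊥(m,n) = m -0.30278·n.
candidate 1: (m,n)=(-2,-5) → π∥ = -2-5·β ≈ -18.51388, π⊥ = -2-5·β' ≈ -0.48612 ∉ [-0.2, 0.2) ⇒ out
candidate 2: (m,n)=(2,7) → π∥ = 2+7·β ≈ 25.11943, π⊥ = 2+7·β' ≈ -0.11943 ∈ [-0.2, 0.2) ⇒ IN Λ
candidate 3: (m,n)=(9,-11) → π∥ = 9-11·β ≈ -27.33053, π⊥ = 9-11·β' ≈ 12.33053 ∉ [-0.2, 0.2) ⇒ out
candidate 4: (m,n)=(11,-9) → π∥ = 11-9·β ≈ -18.72498, π⊥ = 11-9·β' ≈ 13.72498 ∉ [-0.2, 0.2) ⇒ out
candidate 5: (m,n)=(2,2) → π∥ = 2+2·β ≈ 8.60555, π⊥ = 2+2·β' ≈ 1.39445 ∉ [-0.2, 0.2) ⇒ out
candidate 6: (m,n)=(-2,2) → π∥ = -2+2·β ≈ 4.60555, π⊥ = -2+2·β' ≈ -2.60555 ∉ [-0.2, 0.2) ⇒ out
candidate 7: (m,n)=(1,2) → π∥ = 1+2·β ≈ 7.60555, π⊥ = 1+2·β' ≈ 0.39445 ∉ [-0.2, 0.2) ⇒ out
candidate 8: (m,n)=(-2,-7) → π∥ = -2-7·β ≈ -25.11943, π⊥ = -2-7·β' ≈ 0.11943 ∈ [-0.2, 0.2) ⇒ IN Λ
candidate 9: (m,n)=(1,0) → π∥ = 1+0·β ≈ 1.00000, π⊥ = 1+0·β' ≈ 1.00000 ∉ [-0.2, 0.2) ⇒ out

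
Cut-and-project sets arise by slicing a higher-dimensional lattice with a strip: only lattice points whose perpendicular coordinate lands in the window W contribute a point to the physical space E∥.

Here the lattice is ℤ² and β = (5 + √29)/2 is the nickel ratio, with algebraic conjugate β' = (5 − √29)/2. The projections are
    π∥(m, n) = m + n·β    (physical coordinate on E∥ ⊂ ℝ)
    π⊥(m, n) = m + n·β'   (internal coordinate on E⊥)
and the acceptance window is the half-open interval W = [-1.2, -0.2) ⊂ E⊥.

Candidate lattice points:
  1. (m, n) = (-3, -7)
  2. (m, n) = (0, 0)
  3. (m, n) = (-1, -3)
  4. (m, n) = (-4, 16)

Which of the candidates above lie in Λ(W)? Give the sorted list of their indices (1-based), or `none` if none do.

β' = (5−√29)/2 ≈ -0.19258.
candidate 1: (m,n)=(-3,-7) → π∥ = -3-7·β ≈ -39.34808, π⊥ = -3-7·β' ≈ -1.65192 ∉ [-1.2, -0.2) ⇒ out
candidate 2: (m,n)=(0,0) → π∥ = 0+0·β ≈ 0.00000, π⊥ = 0+0·β' ≈ 0.00000 ∉ [-1.2, -0.2) ⇒ out
candidate 3: (m,n)=(-1,-3) → π∥ = -1-3·β ≈ -16.57775, π⊥ = -1-3·β' ≈ -0.42225 ∈ [-1.2, -0.2) ⇒ IN Λ
candidate 4: (m,n)=(-4,16) → π∥ = -4+16·β ≈ 79.08132, π⊥ = -4+16·β' ≈ -7.08132 ∉ [-1.2, -0.2) ⇒ out

3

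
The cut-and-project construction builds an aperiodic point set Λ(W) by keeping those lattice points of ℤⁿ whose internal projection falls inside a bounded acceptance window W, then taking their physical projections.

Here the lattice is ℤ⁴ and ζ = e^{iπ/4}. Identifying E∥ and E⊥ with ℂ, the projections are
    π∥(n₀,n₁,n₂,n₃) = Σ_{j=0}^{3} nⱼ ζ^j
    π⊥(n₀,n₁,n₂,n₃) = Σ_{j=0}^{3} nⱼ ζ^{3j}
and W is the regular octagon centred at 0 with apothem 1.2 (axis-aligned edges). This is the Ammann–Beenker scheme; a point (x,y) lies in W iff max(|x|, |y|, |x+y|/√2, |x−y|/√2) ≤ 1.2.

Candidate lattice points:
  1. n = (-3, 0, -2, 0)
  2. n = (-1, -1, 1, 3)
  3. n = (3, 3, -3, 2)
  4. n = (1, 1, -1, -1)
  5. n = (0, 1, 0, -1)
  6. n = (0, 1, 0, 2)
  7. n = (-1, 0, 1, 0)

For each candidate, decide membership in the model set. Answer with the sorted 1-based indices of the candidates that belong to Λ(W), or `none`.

4

π⊥(n) = n₀ + n₁ζ³ + n₂ζ⁶ + n₃ζ⁹ where ζ = e^{iπ/4}.
#1 (-3, 0, -2, 0): internal (-3.00000, 2.00000); octagon support 3.53553 vs apothem 1.2 → ∉ W
#2 (-1, -1, 1, 3): internal (1.82843, 0.41421); octagon support 1.82843 vs apothem 1.2 → ∉ W
#3 (3, 3, -3, 2): internal (2.29289, 6.53553); octagon support 6.53553 vs apothem 1.2 → ∉ W
#4 (1, 1, -1, -1): internal (-0.41421, 1.00000); octagon support 1.00000 vs apothem 1.2 → ∈ W
#5 (0, 1, 0, -1): internal (-1.41421, 0.00000); octagon support 1.41421 vs apothem 1.2 → ∉ W
#6 (0, 1, 0, 2): internal (0.70711, 2.12132); octagon support 2.12132 vs apothem 1.2 → ∉ W
#7 (-1, 0, 1, 0): internal (-1.00000, -1.00000); octagon support 1.41421 vs apothem 1.2 → ∉ W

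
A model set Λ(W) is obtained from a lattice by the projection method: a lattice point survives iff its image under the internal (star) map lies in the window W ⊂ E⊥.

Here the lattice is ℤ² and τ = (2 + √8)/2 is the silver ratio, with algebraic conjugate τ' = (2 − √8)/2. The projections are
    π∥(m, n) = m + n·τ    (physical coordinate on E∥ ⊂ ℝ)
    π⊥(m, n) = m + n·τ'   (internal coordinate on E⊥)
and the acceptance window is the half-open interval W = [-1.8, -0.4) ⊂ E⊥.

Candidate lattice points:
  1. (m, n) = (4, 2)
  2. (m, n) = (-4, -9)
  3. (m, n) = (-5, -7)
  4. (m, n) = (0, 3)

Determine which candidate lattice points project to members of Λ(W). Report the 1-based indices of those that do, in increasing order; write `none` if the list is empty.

4

Numerically τ ≈ 2.41421 and τ' = −1/τ ≈ -0.41421.
[1] lift (4,2): star map gives 3.17157; window check -1.8 ≤ 3.17157 < -0.4 is false → out
[2] lift (-4,-9): star map gives -0.27208; window check -1.8 ≤ -0.27208 < -0.4 is false → out
[3] lift (-5,-7): star map gives -2.10051; window check -1.8 ≤ -2.10051 < -0.4 is false → out
[4] lift (0,3): star map gives -1.24264; window check -1.8 ≤ -1.24264 < -0.4 is true → IN Λ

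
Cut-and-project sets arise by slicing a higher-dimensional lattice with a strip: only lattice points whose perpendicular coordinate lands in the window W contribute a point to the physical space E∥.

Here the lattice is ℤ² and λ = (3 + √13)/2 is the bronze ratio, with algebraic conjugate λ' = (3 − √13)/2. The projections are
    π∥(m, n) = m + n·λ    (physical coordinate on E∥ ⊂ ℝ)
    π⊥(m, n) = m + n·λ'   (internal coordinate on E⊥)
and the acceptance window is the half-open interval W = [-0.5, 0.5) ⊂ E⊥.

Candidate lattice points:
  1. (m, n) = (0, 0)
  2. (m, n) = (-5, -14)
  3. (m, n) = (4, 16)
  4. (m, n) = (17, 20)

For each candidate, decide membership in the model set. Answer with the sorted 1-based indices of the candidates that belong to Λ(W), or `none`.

1

Compute λ' = (3−√13)/2 = -0.3028, so π⊥(m,n) = m -0.3028·n.
candidate 1: (m,n)=(0,0) → π∥ = 0+0·λ ≈ 0.0000, π⊥ = 0+0·λ' ≈ 0.0000 ∈ [-0.5, 0.5) ⇒ IN Λ
candidate 2: (m,n)=(-5,-14) → π∥ = -5-14·λ ≈ -51.2389, π⊥ = -5-14·λ' ≈ -0.7611 ∉ [-0.5, 0.5) ⇒ out
candidate 3: (m,n)=(4,16) → π∥ = 4+16·λ ≈ 56.8444, π⊥ = 4+16·λ' ≈ -0.8444 ∉ [-0.5, 0.5) ⇒ out
candidate 4: (m,n)=(17,20) → π∥ = 17+20·λ ≈ 83.0555, π⊥ = 17+20·λ' ≈ 10.9445 ∉ [-0.5, 0.5) ⇒ out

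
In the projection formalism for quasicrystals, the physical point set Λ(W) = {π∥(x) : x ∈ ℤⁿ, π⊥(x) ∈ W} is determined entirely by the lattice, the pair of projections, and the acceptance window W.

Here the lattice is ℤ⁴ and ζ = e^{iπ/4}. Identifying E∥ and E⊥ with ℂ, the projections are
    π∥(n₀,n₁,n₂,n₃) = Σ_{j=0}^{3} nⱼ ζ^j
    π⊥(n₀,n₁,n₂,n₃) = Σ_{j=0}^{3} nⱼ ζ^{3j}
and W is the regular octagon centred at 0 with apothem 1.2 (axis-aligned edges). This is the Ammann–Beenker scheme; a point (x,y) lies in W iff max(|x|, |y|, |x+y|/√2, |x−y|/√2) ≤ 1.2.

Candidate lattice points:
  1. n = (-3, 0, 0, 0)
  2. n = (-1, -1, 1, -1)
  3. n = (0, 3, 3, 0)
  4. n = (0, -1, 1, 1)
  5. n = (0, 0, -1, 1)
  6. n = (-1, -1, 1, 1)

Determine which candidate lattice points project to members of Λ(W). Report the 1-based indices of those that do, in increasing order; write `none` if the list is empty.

With ζ = e^{iπ/4} the internal vectors are ζ^0,ζ^3,ζ^6,ζ^9.
candidate 1: n = (-3, 0, 0, 0) → π⊥ ≈ (-3.000000, +0.000000); max(|x|,|y|,|x±y|/√2) = 3.000000 > 1.2 ⇒ ∉ W
candidate 2: n = (-1, -1, 1, -1) → π⊥ ≈ (-1.000000, -2.414214); max(|x|,|y|,|x±y|/√2) = 2.414214 > 1.2 ⇒ ∉ W
candidate 3: n = (0, 3, 3, 0) → π⊥ ≈ (-2.121320, -0.878680); max(|x|,|y|,|x±y|/√2) = 2.121320 > 1.2 ⇒ ∉ W
candidate 4: n = (0, -1, 1, 1) → π⊥ ≈ (+1.414214, -1.000000); max(|x|,|y|,|x±y|/√2) = 1.707107 > 1.2 ⇒ ∉ W
candidate 5: n = (0, 0, -1, 1) → π⊥ ≈ (+0.707107, +1.707107); max(|x|,|y|,|x±y|/√2) = 1.707107 > 1.2 ⇒ ∉ W
candidate 6: n = (-1, -1, 1, 1) → π⊥ ≈ (+0.414214, -1.000000); max(|x|,|y|,|x±y|/√2) = 1.000000 ≤ 1.2 ⇒ ∈ W

6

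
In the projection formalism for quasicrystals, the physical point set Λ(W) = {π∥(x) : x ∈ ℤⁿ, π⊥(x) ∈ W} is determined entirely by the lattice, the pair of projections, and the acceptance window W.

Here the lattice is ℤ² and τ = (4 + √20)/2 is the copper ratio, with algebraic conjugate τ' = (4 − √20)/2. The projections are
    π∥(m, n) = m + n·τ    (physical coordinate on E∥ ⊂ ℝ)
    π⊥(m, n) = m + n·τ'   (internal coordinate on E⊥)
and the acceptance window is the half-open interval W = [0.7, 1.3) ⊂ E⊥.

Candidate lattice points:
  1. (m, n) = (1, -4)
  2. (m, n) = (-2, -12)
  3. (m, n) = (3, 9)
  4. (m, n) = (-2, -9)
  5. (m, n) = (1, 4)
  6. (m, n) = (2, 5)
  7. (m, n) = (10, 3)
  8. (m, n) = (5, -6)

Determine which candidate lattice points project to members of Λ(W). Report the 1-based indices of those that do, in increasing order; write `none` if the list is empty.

τ' = (4−√20)/2 ≈ -0.23607.
candidate 1: (m,n)=(1,-4) → π∥ = 1-4·τ ≈ -15.94427, π⊥ = 1-4·τ' ≈ 1.94427 ∉ [0.7, 1.3) ⇒ out
candidate 2: (m,n)=(-2,-12) → π∥ = -2-12·τ ≈ -52.83282, π⊥ = -2-12·τ' ≈ 0.83282 ∈ [0.7, 1.3) ⇒ IN Λ
candidate 3: (m,n)=(3,9) → π∥ = 3+9·τ ≈ 41.12461, π⊥ = 3+9·τ' ≈ 0.87539 ∈ [0.7, 1.3) ⇒ IN Λ
candidate 4: (m,n)=(-2,-9) → π∥ = -2-9·τ ≈ -40.12461, π⊥ = -2-9·τ' ≈ 0.12461 ∉ [0.7, 1.3) ⇒ out
candidate 5: (m,n)=(1,4) → π∥ = 1+4·τ ≈ 17.94427, π⊥ = 1+4·τ' ≈ 0.05573 ∉ [0.7, 1.3) ⇒ out
candidate 6: (m,n)=(2,5) → π∥ = 2+5·τ ≈ 23.18034, π⊥ = 2+5·τ' ≈ 0.81966 ∈ [0.7, 1.3) ⇒ IN Λ
candidate 7: (m,n)=(10,3) → π∥ = 10+3·τ ≈ 22.70820, π⊥ = 10+3·τ' ≈ 9.29180 ∉ [0.7, 1.3) ⇒ out
candidate 8: (m,n)=(5,-6) → π∥ = 5-6·τ ≈ -20.41641, π⊥ = 5-6·τ' ≈ 6.41641 ∉ [0.7, 1.3) ⇒ out

2, 3, 6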